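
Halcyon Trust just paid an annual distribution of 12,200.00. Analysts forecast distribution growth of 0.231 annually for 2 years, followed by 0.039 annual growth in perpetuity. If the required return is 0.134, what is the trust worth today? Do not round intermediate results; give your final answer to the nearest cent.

D_1 = 15018.20000
D_2 = 18487.40420
Terminal value at year 2: TV = D_2×(1+g_2)/(r−g_2) = 19208.41296/0.095 = 202193.82067
P_0 = D_1/(1+r)^1 + D_2/(1+r)^2 + TV/(1+r)^2
    = 13243.56261 + 14376.38939 + 157232.30085 = 184852.25285

184852.25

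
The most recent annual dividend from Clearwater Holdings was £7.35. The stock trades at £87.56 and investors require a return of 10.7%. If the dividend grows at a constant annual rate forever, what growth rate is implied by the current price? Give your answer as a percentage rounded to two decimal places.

2.13%

P = D₀(1+g)/(r−g) ⇒ P(r−g) = D₀(1+g) ⇒ g(P+D₀) = P·r − D₀
g = (P·r − D₀)/(P + D₀) = (£87.56×0.107 − £7.35) / (£87.56 + £7.35) = 0.021272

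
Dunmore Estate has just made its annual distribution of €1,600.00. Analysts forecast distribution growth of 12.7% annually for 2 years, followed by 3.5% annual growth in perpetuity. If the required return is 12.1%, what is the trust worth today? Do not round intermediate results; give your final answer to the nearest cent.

D_1 = 1803.20000
D_2 = 2032.20640
Terminal value at year 2: TV = D_2×(1+g_2)/(r−g_2) = 2103.33362/0.086 = 24457.36772
P_0 = D_1/(1+r)^1 + D_2/(1+r)^2 + TV/(1+r)^2
    = 1608.56378 + 1617.17340 + 19462.49384 = 22688.23102

€22688.23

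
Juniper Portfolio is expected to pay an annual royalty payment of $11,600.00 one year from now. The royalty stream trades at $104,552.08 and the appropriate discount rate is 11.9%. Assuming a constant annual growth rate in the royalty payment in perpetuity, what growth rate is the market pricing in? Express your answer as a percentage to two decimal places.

P = D₁/(r−g) ⇒ g = r − D₁/P = 0.119 − $11,600.00/$104,552.08 = 0.008051

0.81%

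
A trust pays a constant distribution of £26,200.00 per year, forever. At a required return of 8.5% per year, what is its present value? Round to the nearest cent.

£308235.29

Level perpetuity: PV = C / r = £26,200.00 / 0.085 = £308,235.29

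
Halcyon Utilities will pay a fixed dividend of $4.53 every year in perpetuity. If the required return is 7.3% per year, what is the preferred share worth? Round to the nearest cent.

Level perpetuity: PV = C / r = $4.53 / 0.073 = $62.05

$62.05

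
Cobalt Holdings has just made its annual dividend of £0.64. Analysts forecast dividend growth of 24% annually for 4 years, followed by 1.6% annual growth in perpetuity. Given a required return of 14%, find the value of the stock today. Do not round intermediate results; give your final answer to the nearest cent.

£10.51

D_1 = 0.79360
D_2 = 0.98406
D_3 = 1.22024
D_4 = 1.51310
Terminal value at year 4: TV = D_4×(1+g_2)/(r−g_2) = 1.53731/0.124 = 12.39763
P_0 = D_1/(1+r)^1 + D_2/(1+r)^2 + D_3/(1+r)^3 + D_4/(1+r)^4 + TV/(1+r)^4
    = 0.69614 + 0.75721 + 0.82363 + 0.89587 + 7.34039 = 10.51324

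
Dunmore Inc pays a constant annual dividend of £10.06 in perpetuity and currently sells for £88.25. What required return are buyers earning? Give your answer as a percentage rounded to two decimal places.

P = C/r ⇒ r = C/P = £10.06/£88.25 = 0.113994

11.40%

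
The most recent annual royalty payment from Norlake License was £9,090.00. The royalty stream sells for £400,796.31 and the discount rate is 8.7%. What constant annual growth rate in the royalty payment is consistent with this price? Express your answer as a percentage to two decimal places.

6.29%

P = D₀(1+g)/(r−g) ⇒ P(r−g) = D₀(1+g) ⇒ g(P+D₀) = P·r − D₀
g = (P·r − D₀)/(P + D₀) = (£400,796.31×0.087 − £9,090.00) / (£400,796.31 + £9,090.00) = 0.062894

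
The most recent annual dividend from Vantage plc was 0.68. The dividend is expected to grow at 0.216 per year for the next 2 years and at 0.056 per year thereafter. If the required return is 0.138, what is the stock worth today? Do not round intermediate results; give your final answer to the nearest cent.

D_1 = 0.82688
D_2 = 1.00549
Terminal value at year 2: TV = D_2×(1+g_2)/(r−g_2) = 1.06179/0.082 = 12.94870
P_0 = D_1/(1+r)^1 + D_2/(1+r)^2 + TV/(1+r)^2
    = 0.72661 + 0.77641 + 9.99866 = 11.50167

11.50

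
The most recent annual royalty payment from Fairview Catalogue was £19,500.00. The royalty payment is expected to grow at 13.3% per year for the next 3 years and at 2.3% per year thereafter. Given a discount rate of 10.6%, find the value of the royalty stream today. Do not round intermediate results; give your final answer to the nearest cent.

D_1 = 22093.50000
D_2 = 25031.93550
D_3 = 28361.18292
Terminal value at year 3: TV = D_3×(1+g_2)/(r−g_2) = 29013.49013/0.083 = 349560.12203
P_0 = D_1/(1+r)^1 + D_2/(1+r)^2 + D_3/(1+r)^3 + TV/(1+r)^3
    = 19976.03978 + 20463.70079 + 20963.26672 + 258378.57660 = 319781.58389

£319781.58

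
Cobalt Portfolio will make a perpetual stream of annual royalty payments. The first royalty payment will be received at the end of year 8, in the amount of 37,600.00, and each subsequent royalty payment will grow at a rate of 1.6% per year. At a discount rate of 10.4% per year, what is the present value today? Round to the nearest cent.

Value at end of year 7: C₁ / (r − g) = 37,600.00 / (0.104 − 0.016) = 427,272.7273
Discount to today: PV = 427,272.7273 / (1 + 0.104)^7 = 427,272.7273 / 1.998865 = 213,757.65

213757.65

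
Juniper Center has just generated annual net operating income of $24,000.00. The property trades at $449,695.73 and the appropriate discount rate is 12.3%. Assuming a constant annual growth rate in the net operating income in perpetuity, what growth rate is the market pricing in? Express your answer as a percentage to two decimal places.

P = D₀(1+g)/(r−g) ⇒ P(r−g) = D₀(1+g) ⇒ g(P+D₀) = P·r − D₀
g = (P·r − D₀)/(P + D₀) = ($449,695.73×0.123 − $24,000.00) / ($449,695.73 + $24,000.00) = 0.066103

6.61%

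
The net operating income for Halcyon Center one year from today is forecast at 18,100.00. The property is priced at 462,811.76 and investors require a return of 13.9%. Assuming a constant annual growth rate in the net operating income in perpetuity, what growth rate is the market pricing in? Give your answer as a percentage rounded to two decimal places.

P = D₁/(r−g) ⇒ g = r − D₁/P = 0.139 − 18,100.00/462,811.76 = 0.099891

9.99%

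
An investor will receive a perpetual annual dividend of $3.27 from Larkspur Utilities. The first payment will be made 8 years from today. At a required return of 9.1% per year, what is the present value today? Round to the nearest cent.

$19.53

Value at end of year 7: C / r = $3.27 / 0.091 = $35.9341
Discount to today: PV = $35.9341 / (1 + 0.091)^7 = $35.9341 / 1.839811 = $19.53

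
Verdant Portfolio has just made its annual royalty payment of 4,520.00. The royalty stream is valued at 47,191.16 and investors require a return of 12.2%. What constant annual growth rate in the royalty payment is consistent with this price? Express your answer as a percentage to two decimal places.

P = D₀(1+g)/(r−g) ⇒ P(r−g) = D₀(1+g) ⇒ g(P+D₀) = P·r − D₀
g = (P·r − D₀)/(P + D₀) = (47,191.16×0.122 − 4,520.00) / (47,191.16 + 4,520.00) = 0.023928

2.39%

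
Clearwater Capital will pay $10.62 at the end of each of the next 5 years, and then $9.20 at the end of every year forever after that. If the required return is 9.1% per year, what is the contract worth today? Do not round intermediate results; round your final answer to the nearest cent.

PV of 5-year annuity: $10.62 × [1 − (1+0.091)^−5] / 0.091 = 41.20114
Perpetuity value at year 5: $9.20 / 0.091 = 101.09890
PV of perpetuity: 101.09890 / (1+0.091)^5 = 65.40677
Total PV = 41.20114 + 65.40677 = 106.60790

$106.61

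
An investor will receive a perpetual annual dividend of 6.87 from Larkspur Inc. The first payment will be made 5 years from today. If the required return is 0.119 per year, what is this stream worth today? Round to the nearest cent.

36.82

Value at end of year 4: C / r = 6.87 / 0.119 = 57.7311
Discount to today: PV = 57.7311 / (1 + 0.119)^4 = 57.7311 / 1.567907 = 36.82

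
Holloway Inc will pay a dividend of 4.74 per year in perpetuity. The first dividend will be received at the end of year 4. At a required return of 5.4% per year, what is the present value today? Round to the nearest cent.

74.97

Value at end of year 3: C / r = 4.74 / 0.054 = 87.7778
Discount to today: PV = 87.7778 / (1 + 0.054)^3 = 87.7778 / 1.170905 = 74.97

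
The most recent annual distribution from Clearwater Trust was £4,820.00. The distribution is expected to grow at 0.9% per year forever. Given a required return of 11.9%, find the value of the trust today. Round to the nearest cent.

£44212.55

D₁ = D₀ × (1 + g) = £4,820.00 × 1.009 = £4,863.3800
Growing perpetuity: P = D₁ / (r − g) = £4,863.3800 / (0.119 − 0.009) = £44,212.55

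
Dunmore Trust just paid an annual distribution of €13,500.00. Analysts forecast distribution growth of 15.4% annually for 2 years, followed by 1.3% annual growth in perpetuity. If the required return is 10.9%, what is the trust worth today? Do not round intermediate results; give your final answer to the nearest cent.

D_1 = 15579.00000
D_2 = 17978.16600
Terminal value at year 2: TV = D_2×(1+g_2)/(r−g_2) = 18211.88216/0.096 = 189707.10581
P_0 = D_1/(1+r)^1 + D_2/(1+r)^2 + TV/(1+r)^2
    = 14047.79080 + 14617.80937 + 154248.34257 = 182913.94274

€182913.94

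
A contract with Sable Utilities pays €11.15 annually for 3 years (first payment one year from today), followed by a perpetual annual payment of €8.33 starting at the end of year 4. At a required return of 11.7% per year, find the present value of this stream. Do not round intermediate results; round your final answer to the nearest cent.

PV of 3-year annuity: €11.15 × [1 − (1+0.117)^−3] / 0.117 = 26.91908
Perpetuity value at year 3: €8.33 / 0.117 = 71.19658
PV of perpetuity: 71.19658 / (1+0.117)^3 = 51.08573
Total PV = 26.91908 + 51.08573 = 78.00482

€78.00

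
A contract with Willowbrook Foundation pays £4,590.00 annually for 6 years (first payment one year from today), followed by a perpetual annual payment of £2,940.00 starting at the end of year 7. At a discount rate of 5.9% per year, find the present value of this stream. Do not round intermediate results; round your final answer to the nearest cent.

PV of 6-year annuity: £4,590.00 × [1 − (1+0.059)^−6] / 0.059 = 22641.60708
Perpetuity value at year 6: £2,940.00 / 0.059 = 49830.50847
PV of perpetuity: 49830.50847 / (1+0.059)^6 = 35328.04119
Total PV = 22641.60708 + 35328.04119 = 57969.64827

£57969.65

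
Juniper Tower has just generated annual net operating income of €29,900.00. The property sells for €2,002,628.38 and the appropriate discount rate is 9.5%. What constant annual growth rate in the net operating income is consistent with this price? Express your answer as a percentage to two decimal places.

7.89%

P = D₀(1+g)/(r−g) ⇒ P(r−g) = D₀(1+g) ⇒ g(P+D₀) = P·r − D₀
g = (P·r − D₀)/(P + D₀) = (€2,002,628.38×0.095 − €29,900.00) / (€2,002,628.38 + €29,900.00) = 0.078892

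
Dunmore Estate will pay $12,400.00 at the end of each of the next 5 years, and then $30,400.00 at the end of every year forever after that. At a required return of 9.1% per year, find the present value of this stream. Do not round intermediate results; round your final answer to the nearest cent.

$264233.50

PV of 5-year annuity: $12,400.00 × [1 − (1+0.091)^−5] / 0.091 = 48106.78960
Perpetuity value at year 5: $30,400.00 / 0.091 = 334065.93407
PV of perpetuity: 334065.93407 / (1+0.091)^5 = 216126.70796
Total PV = 48106.78960 + 216126.70796 = 264233.49756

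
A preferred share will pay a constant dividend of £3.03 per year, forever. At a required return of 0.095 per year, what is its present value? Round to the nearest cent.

£31.89

Level perpetuity: PV = C / r = £3.03 / 0.095 = £31.89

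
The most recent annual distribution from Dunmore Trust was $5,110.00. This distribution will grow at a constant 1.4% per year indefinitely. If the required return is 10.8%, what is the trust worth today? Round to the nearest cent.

$55122.77

D₁ = D₀ × (1 + g) = $5,110.00 × 1.014 = $5,181.5400
Growing perpetuity: P = D₁ / (r − g) = $5,181.5400 / (0.108 − 0.014) = $55,122.77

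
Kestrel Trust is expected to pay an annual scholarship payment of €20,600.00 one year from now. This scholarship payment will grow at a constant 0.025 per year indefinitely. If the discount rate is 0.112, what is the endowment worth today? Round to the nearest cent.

€236781.61

Growing perpetuity: P = D₁ / (r − g) = €20,600.0000 / (0.112 − 0.025) = €236,781.61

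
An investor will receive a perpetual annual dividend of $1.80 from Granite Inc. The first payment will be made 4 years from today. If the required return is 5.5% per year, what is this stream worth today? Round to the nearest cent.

Value at end of year 3: C / r = $1.80 / 0.055 = $32.7273
Discount to today: PV = $32.7273 / (1 + 0.055)^3 = $32.7273 / 1.174241 = $27.87

$27.87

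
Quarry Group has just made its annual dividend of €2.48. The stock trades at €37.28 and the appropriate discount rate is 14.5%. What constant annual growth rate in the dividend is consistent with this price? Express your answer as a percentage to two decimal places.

7.36%

P = D₀(1+g)/(r−g) ⇒ P(r−g) = D₀(1+g) ⇒ g(P+D₀) = P·r − D₀
g = (P·r − D₀)/(P + D₀) = (€37.28×0.145 − €2.48) / (€37.28 + €2.48) = 0.073581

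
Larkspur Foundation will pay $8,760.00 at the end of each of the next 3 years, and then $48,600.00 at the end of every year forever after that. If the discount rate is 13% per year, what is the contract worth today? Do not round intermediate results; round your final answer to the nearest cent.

$279777.83

PV of 3-year annuity: $8,760.00 × [1 − (1+0.13)^−3] / 0.13 = 20683.69676
Perpetuity value at year 3: $48,600.00 / 0.13 = 373846.15385
PV of perpetuity: 373846.15385 / (1+0.13)^3 = 259094.13759
Total PV = 20683.69676 + 259094.13759 = 279777.83435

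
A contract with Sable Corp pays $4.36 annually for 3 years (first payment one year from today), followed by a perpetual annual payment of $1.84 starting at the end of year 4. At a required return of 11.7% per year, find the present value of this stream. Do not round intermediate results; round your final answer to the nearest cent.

$21.81

PV of 3-year annuity: $4.36 × [1 − (1+0.117)^−3] / 0.117 = 10.52621
Perpetuity value at year 3: $1.84 / 0.117 = 15.72650
PV of perpetuity: 15.72650 / (1+0.117)^3 = 11.28424
Total PV = 10.52621 + 11.28424 = 21.81045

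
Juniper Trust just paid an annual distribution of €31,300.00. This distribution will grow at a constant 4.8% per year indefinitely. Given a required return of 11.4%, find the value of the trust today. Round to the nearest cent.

€497006.06

D₁ = D₀ × (1 + g) = €31,300.00 × 1.048 = €32,802.4000
Growing perpetuity: P = D₁ / (r − g) = €32,802.4000 / (0.114 − 0.048) = €497,006.06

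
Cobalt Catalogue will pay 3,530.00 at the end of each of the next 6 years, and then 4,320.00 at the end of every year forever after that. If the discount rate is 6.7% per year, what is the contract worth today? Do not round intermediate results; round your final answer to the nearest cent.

PV of 6-year annuity: 3,530.00 × [1 − (1+0.067)^−6] / 0.067 = 16982.85389
Perpetuity value at year 6: 4,320.00 / 0.067 = 64477.61194
PV of perpetuity: 64477.61194 / (1+0.067)^6 = 43694.06270
Total PV = 16982.85389 + 43694.06270 = 60676.91659

60676.92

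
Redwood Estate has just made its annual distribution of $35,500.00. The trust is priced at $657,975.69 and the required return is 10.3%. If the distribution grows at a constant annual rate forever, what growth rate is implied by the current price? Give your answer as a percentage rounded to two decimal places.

4.65%

P = D₀(1+g)/(r−g) ⇒ P(r−g) = D₀(1+g) ⇒ g(P+D₀) = P·r − D₀
g = (P·r − D₀)/(P + D₀) = ($657,975.69×0.103 − $35,500.00) / ($657,975.69 + $35,500.00) = 0.046536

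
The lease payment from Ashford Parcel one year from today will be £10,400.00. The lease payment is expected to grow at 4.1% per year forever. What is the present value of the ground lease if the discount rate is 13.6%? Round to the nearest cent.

£109473.68

Growing perpetuity: P = D₁ / (r − g) = £10,400.0000 / (0.136 − 0.041) = £109,473.68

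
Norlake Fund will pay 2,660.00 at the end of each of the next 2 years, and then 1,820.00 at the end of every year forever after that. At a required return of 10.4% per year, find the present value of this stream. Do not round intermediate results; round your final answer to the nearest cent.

PV of 2-year annuity: 2,660.00 × [1 − (1+0.104)^−2] / 0.104 = 4591.86620
Perpetuity value at year 2: 1,820.00 / 0.104 = 17500.00000
PV of perpetuity: 17500.00000 / (1+0.104)^2 = 14358.19681
Total PV = 4591.86620 + 14358.19681 = 18950.06301

18950.06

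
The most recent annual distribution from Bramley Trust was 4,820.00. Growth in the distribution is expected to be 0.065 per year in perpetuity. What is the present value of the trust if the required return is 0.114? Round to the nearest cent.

104761.22

D₁ = D₀ × (1 + g) = 4,820.00 × 1.065 = 5,133.3000
Growing perpetuity: P = D₁ / (r − g) = 5,133.3000 / (0.114 − 0.065) = 104,761.22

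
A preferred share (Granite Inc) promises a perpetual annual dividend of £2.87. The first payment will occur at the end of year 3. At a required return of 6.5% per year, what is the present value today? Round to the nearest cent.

£38.93

Value at end of year 2: C / r = £2.87 / 0.065 = £44.1538
Discount to today: PV = £44.1538 / (1 + 0.065)^2 = £44.1538 / 1.134225 = £38.93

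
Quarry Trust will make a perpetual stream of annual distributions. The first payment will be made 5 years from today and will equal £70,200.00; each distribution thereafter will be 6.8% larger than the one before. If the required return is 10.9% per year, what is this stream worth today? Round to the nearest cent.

Value at end of year 4: C₁ / (r − g) = £70,200.00 / (0.109 − 0.068) = £1,712,195.1220
Discount to today: PV = £1,712,195.1220 / (1 + 0.109)^4 = £1,712,195.1220 / 1.512607 = £1,131,949.55

£1131949.55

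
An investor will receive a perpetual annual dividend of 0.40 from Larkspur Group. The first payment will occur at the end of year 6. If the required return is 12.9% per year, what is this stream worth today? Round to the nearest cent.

1.69

Value at end of year 5: C / r = 0.40 / 0.129 = 3.1008
Discount to today: PV = 3.1008 / (1 + 0.129)^5 = 3.1008 / 1.834297 = 1.69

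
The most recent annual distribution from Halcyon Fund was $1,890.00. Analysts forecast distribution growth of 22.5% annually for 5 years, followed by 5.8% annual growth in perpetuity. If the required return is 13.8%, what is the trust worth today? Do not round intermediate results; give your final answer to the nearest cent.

D_1 = 2315.25000
D_2 = 2836.18125
D_3 = 3474.32203
D_4 = 4256.04449
D_5 = 5213.65450
Terminal value at year 5: TV = D_5×(1+g_2)/(r−g_2) = 5516.04646/0.08 = 68950.58074
P_0 = D_1/(1+r)^1 + D_2/(1+r)^2 + D_3/(1+r)^3 + D_4/(1+r)^4 + D_5/(1+r)^5 + TV/(1+r)^5
    = 2034.49033 + 2190.02694 + 2357.45431 + 2537.68148 + 2731.68701 + 36126.56070 = 47977.90078

$47977.90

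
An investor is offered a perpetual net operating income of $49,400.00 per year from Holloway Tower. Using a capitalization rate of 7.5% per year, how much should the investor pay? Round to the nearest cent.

$658666.67

Level perpetuity: PV = C / r = $49,400.00 / 0.075 = $658,666.67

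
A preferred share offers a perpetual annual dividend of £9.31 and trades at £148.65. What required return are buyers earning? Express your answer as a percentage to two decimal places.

6.26%

P = C/r ⇒ r = C/P = £9.31/£148.65 = 0.062630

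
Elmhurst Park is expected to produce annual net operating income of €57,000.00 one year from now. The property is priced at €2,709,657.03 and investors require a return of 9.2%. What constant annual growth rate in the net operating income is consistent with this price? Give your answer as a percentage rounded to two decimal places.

7.10%

P = D₁/(r−g) ⇒ g = r − D₁/P = 0.092 − €57,000.00/€2,709,657.03 = 0.070964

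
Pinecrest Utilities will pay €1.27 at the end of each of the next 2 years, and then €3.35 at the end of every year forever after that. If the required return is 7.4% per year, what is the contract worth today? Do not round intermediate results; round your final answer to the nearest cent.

€41.53

PV of 2-year annuity: €1.27 × [1 − (1+0.074)^−2] / 0.074 = 2.28352
Perpetuity value at year 2: €3.35 / 0.074 = 45.27027
PV of perpetuity: 45.27027 / (1+0.074)^2 = 39.24682
Total PV = 2.28352 + 39.24682 = 41.53034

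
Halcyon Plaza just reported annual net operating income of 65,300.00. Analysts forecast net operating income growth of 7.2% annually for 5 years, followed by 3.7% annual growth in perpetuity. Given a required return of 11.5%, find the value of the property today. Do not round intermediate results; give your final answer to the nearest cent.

D_1 = 70001.60000
D_2 = 75041.71520
D_3 = 80444.71869
D_4 = 86236.73844
D_5 = 92445.78361
Terminal value at year 5: TV = D_5×(1+g_2)/(r−g_2) = 95866.27760/0.078 = 1229054.84105
P_0 = D_1/(1+r)^1 + D_2/(1+r)^2 + D_3/(1+r)^3 + D_4/(1+r)^4 + D_5/(1+r)^5 + TV/(1+r)^5
    = 62781.70404 + 60360.52621 + 58032.72117 + 55794.68797 + 53642.96458 + 713176.33678 = 1003788.94075

1003788.94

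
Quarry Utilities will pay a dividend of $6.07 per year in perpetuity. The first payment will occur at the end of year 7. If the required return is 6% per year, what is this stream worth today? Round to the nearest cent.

$71.32

Value at end of year 6: C / r = $6.07 / 0.06 = $101.1667
Discount to today: PV = $101.1667 / (1 + 0.06)^6 = $101.1667 / 1.418519 = $71.32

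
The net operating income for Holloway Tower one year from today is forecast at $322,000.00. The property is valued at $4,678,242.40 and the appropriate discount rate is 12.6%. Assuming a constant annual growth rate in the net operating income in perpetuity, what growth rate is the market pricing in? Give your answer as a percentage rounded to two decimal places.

P = D₁/(r−g) ⇒ g = r − D₁/P = 0.126 − $322,000.00/$4,678,242.40 = 0.057171

5.72%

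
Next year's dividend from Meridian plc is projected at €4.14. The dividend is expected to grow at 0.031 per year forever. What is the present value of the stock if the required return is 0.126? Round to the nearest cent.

Growing perpetuity: P = D₁ / (r − g) = €4.1400 / (0.126 − 0.031) = €43.58

€43.58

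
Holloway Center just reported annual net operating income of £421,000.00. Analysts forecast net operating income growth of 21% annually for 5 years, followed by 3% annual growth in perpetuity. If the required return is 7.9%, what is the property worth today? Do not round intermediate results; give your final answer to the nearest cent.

D_1 = 509410.00000
D_2 = 616386.10000
D_3 = 745827.18100
D_4 = 902450.88901
D_5 = 1091965.57570
Terminal value at year 5: TV = D_5×(1+g_2)/(r−g_2) = 1124724.54297/0.049 = 22953562.10149
P_0 = D_1/(1+r)^1 + D_2/(1+r)^2 + D_3/(1+r)^3 + D_4/(1+r)^4 + D_5/(1+r)^5 + TV/(1+r)^5
    = 472113.06766 + 529431.70701 + 593709.32853 + 665790.81327 + 746623.61822 + 15694333.19926 = 18702001.73394

£18702001.73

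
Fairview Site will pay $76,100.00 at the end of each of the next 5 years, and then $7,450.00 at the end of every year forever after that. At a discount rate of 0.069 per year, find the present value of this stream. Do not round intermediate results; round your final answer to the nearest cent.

$390204.84

PV of 5-year annuity: $76,100.00 × [1 − (1+0.069)^−5] / 0.069 = 312862.26237
Perpetuity value at year 5: $7,450.00 / 0.069 = 107971.01449
PV of perpetuity: 107971.01449 / (1+0.069)^5 = 77342.58014
Total PV = 312862.26237 + 77342.58014 = 390204.84250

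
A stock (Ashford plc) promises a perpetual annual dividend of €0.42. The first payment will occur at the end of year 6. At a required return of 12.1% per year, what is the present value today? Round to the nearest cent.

Value at end of year 5: C / r = €0.42 / 0.121 = €3.4711
Discount to today: PV = €3.4711 / (1 + 0.121)^5 = €3.4711 / 1.770223 = €1.96

€1.96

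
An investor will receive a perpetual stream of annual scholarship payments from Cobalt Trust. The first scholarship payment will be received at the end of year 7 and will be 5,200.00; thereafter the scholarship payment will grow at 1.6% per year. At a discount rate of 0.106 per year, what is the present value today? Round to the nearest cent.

Value at end of year 6: C₁ / (r − g) = 5,200.00 / (0.106 − 0.016) = 57,777.7778
Discount to today: PV = 57,777.7778 / (1 + 0.106)^6 = 57,777.7778 / 1.830336 = 31,566.76

31566.76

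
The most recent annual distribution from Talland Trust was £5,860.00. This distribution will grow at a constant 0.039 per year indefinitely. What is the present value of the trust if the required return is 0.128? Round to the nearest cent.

D₁ = D₀ × (1 + g) = £5,860.00 × 1.039 = £6,088.5400
Growing perpetuity: P = D₁ / (r − g) = £6,088.5400 / (0.128 − 0.039) = £68,410.56

£68410.56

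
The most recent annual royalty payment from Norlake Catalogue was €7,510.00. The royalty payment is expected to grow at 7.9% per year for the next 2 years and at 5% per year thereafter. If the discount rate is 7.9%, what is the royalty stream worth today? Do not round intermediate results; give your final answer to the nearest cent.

€286933.79

D_1 = 8103.29000
D_2 = 8743.44991
Terminal value at year 2: TV = D_2×(1+g_2)/(r−g_2) = 9180.62241/0.029 = 316573.18640
P_0 = D_1/(1+r)^1 + D_2/(1+r)^2 + TV/(1+r)^2
    = 7510.00000 + 7510.00000 + 271913.79310 = 286933.79310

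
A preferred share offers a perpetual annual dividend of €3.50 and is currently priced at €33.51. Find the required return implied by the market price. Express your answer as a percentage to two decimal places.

P = C/r ⇒ r = C/P = €3.50/€33.51 = 0.104446

10.44%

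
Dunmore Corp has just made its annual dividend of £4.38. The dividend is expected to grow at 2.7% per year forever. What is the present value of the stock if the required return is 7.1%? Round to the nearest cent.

£102.23

D₁ = D₀ × (1 + g) = £4.38 × 1.027 = £4.4983
Growing perpetuity: P = D₁ / (r − g) = £4.4983 / (0.071 − 0.027) = £102.23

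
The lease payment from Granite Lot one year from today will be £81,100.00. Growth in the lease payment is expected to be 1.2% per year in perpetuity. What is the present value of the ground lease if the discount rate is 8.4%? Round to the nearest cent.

Growing perpetuity: P = D₁ / (r − g) = £81,100.0000 / (0.084 − 0.012) = £1,126,388.89

£1126388.89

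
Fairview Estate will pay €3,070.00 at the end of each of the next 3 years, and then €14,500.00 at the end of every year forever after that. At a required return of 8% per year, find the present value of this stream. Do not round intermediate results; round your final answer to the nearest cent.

€151793.78

PV of 3-year annuity: €3,070.00 × [1 − (1+0.08)^−3] / 0.08 = 7911.68775
Perpetuity value at year 3: €14,500.00 / 0.08 = 181250.00000
PV of perpetuity: 181250.00000 / (1+0.08)^3 = 143882.09368
Total PV = 7911.68775 + 143882.09368 = 151793.78144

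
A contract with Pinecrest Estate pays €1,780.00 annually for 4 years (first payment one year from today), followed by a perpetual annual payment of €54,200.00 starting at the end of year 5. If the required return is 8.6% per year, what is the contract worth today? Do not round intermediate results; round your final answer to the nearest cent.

€458904.63

PV of 4-year annuity: €1,780.00 × [1 − (1+0.086)^−4] / 0.086 = 5817.69776
Perpetuity value at year 4: €54,200.00 / 0.086 = 630232.55814
PV of perpetuity: 630232.55814 / (1+0.086)^4 = 453086.92982
Total PV = 5817.69776 + 453086.92982 = 458904.62758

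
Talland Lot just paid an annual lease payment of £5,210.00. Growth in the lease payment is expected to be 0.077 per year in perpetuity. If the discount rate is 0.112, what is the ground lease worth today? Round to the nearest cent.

D₁ = D₀ × (1 + g) = £5,210.00 × 1.077 = £5,611.1700
Growing perpetuity: P = D₁ / (r − g) = £5,611.1700 / (0.112 − 0.077) = £160,319.14

£160319.14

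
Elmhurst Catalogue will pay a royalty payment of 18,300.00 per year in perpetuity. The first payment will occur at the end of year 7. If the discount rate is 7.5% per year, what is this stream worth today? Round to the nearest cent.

Value at end of year 6: C / r = 18,300.00 / 0.075 = 244,000.0000
Discount to today: PV = 244,000.0000 / (1 + 0.075)^6 = 244,000.0000 / 1.543302 = 158,102.61

158102.61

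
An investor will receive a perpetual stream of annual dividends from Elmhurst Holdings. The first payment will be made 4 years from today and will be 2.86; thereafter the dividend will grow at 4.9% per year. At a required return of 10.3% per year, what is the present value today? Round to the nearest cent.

Value at end of year 3: C₁ / (r − g) = 2.86 / (0.103 − 0.049) = 52.9630
Discount to today: PV = 52.9630 / (1 + 0.103)^3 = 52.9630 / 1.341920 = 39.47

39.47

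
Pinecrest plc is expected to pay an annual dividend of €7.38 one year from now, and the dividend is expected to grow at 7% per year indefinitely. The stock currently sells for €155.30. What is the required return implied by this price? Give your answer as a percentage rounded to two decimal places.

P = D₁/(r − g) ⇒ r = D₁/P + g = €7.3800/€155.30 + 0.07 = 0.047521 + 0.07 = 0.117521

11.75%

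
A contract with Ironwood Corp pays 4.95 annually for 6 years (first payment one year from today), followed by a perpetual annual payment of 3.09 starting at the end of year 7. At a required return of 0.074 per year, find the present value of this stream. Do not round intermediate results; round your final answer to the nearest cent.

50.51

PV of 6-year annuity: 4.95 × [1 − (1+0.074)^−6] / 0.074 = 23.30581
Perpetuity value at year 6: 3.09 / 0.074 = 41.75676
PV of perpetuity: 41.75676 / (1+0.074)^6 = 27.20828
Total PV = 23.30581 + 27.20828 = 50.51409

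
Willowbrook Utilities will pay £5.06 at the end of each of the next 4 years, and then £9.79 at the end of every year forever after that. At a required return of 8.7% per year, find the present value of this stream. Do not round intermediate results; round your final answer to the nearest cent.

PV of 4-year annuity: £5.06 × [1 − (1+0.087)^−4] / 0.087 = 16.50151
Perpetuity value at year 4: £9.79 / 0.087 = 112.52874
PV of perpetuity: 112.52874 / (1+0.087)^4 = 80.60190
Total PV = 16.50151 + 80.60190 = 97.10341

£97.10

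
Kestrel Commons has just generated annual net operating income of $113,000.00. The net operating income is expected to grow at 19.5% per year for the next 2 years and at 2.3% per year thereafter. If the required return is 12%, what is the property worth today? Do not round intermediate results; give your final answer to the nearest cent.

D_1 = 135035.00000
D_2 = 161366.82500
Terminal value at year 2: TV = D_2×(1+g_2)/(r−g_2) = 165078.26198/0.097 = 1701837.75232
P_0 = D_1/(1+r)^1 + D_2/(1+r)^2 + TV/(1+r)^2
    = 120566.96429 + 128640.64493 + 1356694.63673 = 1605902.24595

$1605902.25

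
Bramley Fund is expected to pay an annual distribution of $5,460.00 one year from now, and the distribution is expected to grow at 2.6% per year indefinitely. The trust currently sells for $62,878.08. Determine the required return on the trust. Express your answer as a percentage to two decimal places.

11.28%

P = D₁/(r − g) ⇒ r = D₁/P + g = $5,460.0000/$62,878.08 + 0.026 = 0.086835 + 0.026 = 0.112835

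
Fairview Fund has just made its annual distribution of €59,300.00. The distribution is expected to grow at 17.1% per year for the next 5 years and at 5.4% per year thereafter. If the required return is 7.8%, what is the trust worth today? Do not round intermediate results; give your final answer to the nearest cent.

€4321554.06

D_1 = 69440.30000
D_2 = 81314.59130
D_3 = 95219.38641
D_4 = 111501.90149
D_5 = 130568.72664
Terminal value at year 5: TV = D_5×(1+g_2)/(r−g_2) = 137619.43788/0.024 = 5734143.24509
P_0 = D_1/(1+r)^1 + D_2/(1+r)^2 + D_3/(1+r)^3 + D_4/(1+r)^4 + D_5/(1+r)^5 + TV/(1+r)^5
    = 64415.86271 + 69973.07535 + 76009.71358 + 82567.13785 + 89690.27683 + 3938897.99079 = 4321554.05712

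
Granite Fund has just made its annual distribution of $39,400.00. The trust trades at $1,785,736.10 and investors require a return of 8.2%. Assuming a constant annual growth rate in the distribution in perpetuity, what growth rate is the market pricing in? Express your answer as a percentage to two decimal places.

P = D₀(1+g)/(r−g) ⇒ P(r−g) = D₀(1+g) ⇒ g(P+D₀) = P·r − D₀
g = (P·r − D₀)/(P + D₀) = ($1,785,736.10×0.082 − $39,400.00) / ($1,785,736.10 + $39,400.00) = 0.058642

5.86%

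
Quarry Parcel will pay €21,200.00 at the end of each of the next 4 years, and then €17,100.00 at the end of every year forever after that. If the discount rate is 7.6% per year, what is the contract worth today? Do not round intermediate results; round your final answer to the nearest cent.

PV of 4-year annuity: €21,200.00 × [1 − (1+0.076)^−4] / 0.076 = 70846.83984
Perpetuity value at year 4: €17,100.00 / 0.076 = 225000.00000
PV of perpetuity: 225000.00000 / (1+0.076)^4 = 167854.67164
Total PV = 70846.83984 + 167854.67164 = 238701.51148

€238701.51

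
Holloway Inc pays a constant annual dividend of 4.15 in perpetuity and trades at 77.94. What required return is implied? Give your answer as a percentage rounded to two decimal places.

P = C/r ⇒ r = C/P = 4.15/77.94 = 0.053246

5.32%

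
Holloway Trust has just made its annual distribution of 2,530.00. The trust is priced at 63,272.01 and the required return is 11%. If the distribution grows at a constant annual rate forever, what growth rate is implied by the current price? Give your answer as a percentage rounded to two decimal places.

6.73%

P = D₀(1+g)/(r−g) ⇒ P(r−g) = D₀(1+g) ⇒ g(P+D₀) = P·r − D₀
g = (P·r − D₀)/(P + D₀) = (63,272.01×0.11 − 2,530.00) / (63,272.01 + 2,530.00) = 0.067322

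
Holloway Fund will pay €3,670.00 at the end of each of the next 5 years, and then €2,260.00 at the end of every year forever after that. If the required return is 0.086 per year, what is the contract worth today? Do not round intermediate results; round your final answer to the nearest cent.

€31820.88

PV of 5-year annuity: €3,670.00 × [1 − (1+0.086)^−5] / 0.086 = 14424.41635
Perpetuity value at year 5: €2,260.00 / 0.086 = 26279.06977
PV of perpetuity: 26279.06977 / (1+0.086)^5 = 17396.45915
Total PV = 14424.41635 + 17396.45915 = 31820.87551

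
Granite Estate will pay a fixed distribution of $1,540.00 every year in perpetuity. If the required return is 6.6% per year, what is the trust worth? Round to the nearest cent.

Level perpetuity: PV = C / r = $1,540.00 / 0.066 = $23,333.33

$23333.33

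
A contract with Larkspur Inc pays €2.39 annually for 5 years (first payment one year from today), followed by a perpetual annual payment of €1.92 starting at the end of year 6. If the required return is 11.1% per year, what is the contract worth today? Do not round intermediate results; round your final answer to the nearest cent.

PV of 5-year annuity: €2.39 × [1 − (1+0.111)^−5] / 0.111 = 8.81102
Perpetuity value at year 5: €1.92 / 0.111 = 17.29730
PV of perpetuity: 17.29730 / (1+0.111)^5 = 10.21899
Total PV = 8.81102 + 10.21899 = 19.03001

€19.03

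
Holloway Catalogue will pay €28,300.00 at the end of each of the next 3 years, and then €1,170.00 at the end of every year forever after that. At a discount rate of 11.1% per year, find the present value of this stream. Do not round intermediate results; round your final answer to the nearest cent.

€76723.38

PV of 3-year annuity: €28,300.00 × [1 − (1+0.111)^−3] / 0.111 = 69037.02299
Perpetuity value at year 3: €1,170.00 / 0.111 = 10540.54054
PV of perpetuity: 10540.54054 / (1+0.111)^3 = 7686.35973
Total PV = 69037.02299 + 7686.35973 = 76723.38272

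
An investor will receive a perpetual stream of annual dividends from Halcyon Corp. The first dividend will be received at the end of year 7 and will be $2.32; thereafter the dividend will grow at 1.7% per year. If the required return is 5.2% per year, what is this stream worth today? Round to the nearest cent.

$48.90

Value at end of year 6: C₁ / (r − g) = $2.32 / (0.052 − 0.017) = $66.2857
Discount to today: PV = $66.2857 / (1 + 0.052)^6 = $66.2857 / 1.355484 = $48.90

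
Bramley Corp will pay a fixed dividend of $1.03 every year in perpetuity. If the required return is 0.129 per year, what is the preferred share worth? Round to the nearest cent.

$7.98

Level perpetuity: PV = C / r = $1.03 / 0.129 = $7.98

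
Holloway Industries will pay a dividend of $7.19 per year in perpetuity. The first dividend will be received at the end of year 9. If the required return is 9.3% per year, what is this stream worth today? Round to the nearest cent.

$37.96

Value at end of year 8: C / r = $7.19 / 0.093 = $77.3118
Discount to today: PV = $77.3118 / (1 + 0.093)^8 = $77.3118 / 2.036861 = $37.96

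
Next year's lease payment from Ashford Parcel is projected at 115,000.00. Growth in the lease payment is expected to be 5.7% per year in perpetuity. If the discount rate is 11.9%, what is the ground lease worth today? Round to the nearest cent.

Growing perpetuity: P = D₁ / (r − g) = 115,000.0000 / (0.119 − 0.057) = 1,854,838.71

1854838.71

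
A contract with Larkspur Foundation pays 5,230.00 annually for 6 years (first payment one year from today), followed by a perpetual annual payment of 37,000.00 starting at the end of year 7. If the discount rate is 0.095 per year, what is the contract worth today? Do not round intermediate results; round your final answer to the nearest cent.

249055.83

PV of 6-year annuity: 5,230.00 × [1 − (1+0.095)^−6] / 0.095 = 23115.68672
Perpetuity value at year 6: 37,000.00 / 0.095 = 389473.68421
PV of perpetuity: 389473.68421 / (1+0.095)^6 = 225940.14531
Total PV = 23115.68672 + 225940.14531 = 249055.83202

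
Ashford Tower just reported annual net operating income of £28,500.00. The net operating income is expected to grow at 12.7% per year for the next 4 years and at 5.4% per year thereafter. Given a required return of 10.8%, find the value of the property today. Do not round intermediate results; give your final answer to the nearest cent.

D_1 = 32119.50000
D_2 = 36198.67650
D_3 = 40795.90842
D_4 = 45976.98878
Terminal value at year 4: TV = D_4×(1+g_2)/(r−g_2) = 48459.74618/0.054 = 897402.70701
P_0 = D_1/(1+r)^1 + D_2/(1+r)^2 + D_3/(1+r)^3 + D_4/(1+r)^4 + TV/(1+r)^4
    = 28988.71841 + 29485.81737 + 29991.44060 + 30505.73425 + 595426.73892 = 714398.44955

£714398.45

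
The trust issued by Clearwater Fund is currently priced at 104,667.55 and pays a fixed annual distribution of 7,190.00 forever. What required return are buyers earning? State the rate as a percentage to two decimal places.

P = C/r ⇒ r = C/P = 7,190.00/104,667.55 = 0.068694

6.87%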